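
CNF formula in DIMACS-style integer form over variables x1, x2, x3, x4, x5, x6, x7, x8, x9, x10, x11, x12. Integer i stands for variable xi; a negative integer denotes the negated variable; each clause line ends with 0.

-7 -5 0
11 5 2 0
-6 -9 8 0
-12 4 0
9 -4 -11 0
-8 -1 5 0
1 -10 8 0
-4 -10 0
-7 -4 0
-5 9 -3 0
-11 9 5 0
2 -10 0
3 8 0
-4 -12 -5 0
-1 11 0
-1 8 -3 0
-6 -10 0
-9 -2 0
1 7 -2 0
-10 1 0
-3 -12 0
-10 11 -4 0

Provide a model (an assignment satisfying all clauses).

x1=False  x2=True  x3=False  x4=False  x5=False  x6=True  x7=True  x8=True  x9=False  x10=False  x11=False  x12=False

x10 occurs only negated in the remaining clauses — set x10 = False.
Pure literal: x12 appears only negated; assign x12 = False.
Try x1 = False.
The remaining clauses are satisfied by x2 = True, x3 = False, x4 = False, x5 = False, x6 = True, x7 = True, x8 = True, x9 = False, x11 = False.
Every clause has at least one true literal under this assignment.
Check each clause:
  1. (NOT x5 OR NOT x7) — NOT x5 is true.
  2. (x11 OR x5 OR x2) — x2 is true.
  3. (NOT x9 OR NOT x6 OR x8) — x8 is true.
  4. (NOT x12 OR x4) — NOT x12 is true.
  5. (NOT x11 OR x9 OR NOT x4) — NOT x4 is true.
  6. (x5 OR NOT x8 OR NOT x1) — NOT x1 is true.
  7. (x8 OR NOT x10 OR x1) — x8 is true.
  8. (NOT x4 OR NOT x10) — NOT x4 is true.
  9. (NOT x7 OR NOT x4) — NOT x4 is true.
  10. (x9 OR NOT x3 OR NOT x5) — NOT x5 is true.
  11. (NOT x11 OR x5 OR x9) — NOT x11 is true.
  12. (NOT x10 OR x2) — x2 is true.
  13. (x8 OR x3) — x8 is true.
  14. (NOT x12 OR NOT x5 OR NOT x4) — NOT x5 is true.
  15. (NOT x1 OR x11) — NOT x1 is true.
  16. (NOT x3 OR NOT x1 OR x8) — x8 is true.
  17. (NOT x10 OR NOT x6) — NOT x10 is true.
  18. (NOT x9 OR NOT x2) — NOT x9 is true.
  19. (x1 OR x7 OR NOT x2) — x7 is true.
  20. (x1 OR NOT x10) — NOT x10 is true.
  21. (NOT x3 OR NOT x12) — NOT x12 is true.
  22. (NOT x10 OR x11 OR NOT x4) — NOT x4 is true.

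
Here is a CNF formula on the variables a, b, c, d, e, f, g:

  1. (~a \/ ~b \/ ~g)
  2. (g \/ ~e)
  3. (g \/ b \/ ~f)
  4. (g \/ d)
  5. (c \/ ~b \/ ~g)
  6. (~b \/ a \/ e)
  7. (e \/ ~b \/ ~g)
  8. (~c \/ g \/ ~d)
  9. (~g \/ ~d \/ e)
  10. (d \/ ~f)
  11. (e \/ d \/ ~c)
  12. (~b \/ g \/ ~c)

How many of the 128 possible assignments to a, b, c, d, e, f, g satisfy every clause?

21

Case analysis on g and b:
  g=T, b=T: remaining (a,c,d,e,f) ∈ {(F,T,F,T,F); (F,T,T,T,F); (F,T,T,T,T)} — 3.
  g=T, b=F: a free; 7 ways for (c,d,e,f) × 2^1 = 14.
  g=F, b=T: remaining (a,c,d,e,f) ∈ {(T,F,T,F,F); (T,F,T,F,T)} — 2.
  g=F, b=F: remaining (a,c,d,e,f) ∈ {(F,F,T,F,F); (T,F,T,F,F)} — 2.
Total: 3 + 14 + 2 + 2 = 21.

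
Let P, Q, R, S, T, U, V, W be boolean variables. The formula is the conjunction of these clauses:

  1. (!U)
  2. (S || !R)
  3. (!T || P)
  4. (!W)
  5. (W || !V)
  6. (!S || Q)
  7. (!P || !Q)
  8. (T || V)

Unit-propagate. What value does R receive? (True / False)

False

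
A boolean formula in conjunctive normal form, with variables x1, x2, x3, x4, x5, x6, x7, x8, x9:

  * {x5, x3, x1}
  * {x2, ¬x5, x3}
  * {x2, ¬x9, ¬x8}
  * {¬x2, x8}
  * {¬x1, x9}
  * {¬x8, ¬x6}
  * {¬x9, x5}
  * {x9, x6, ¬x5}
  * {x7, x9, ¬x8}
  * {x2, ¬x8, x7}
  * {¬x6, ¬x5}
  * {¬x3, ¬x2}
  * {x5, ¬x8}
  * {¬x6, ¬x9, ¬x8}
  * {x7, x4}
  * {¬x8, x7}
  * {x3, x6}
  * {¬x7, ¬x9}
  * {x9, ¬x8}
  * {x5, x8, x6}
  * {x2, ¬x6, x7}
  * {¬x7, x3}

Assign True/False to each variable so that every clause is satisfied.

x1 = True, x2 = False, x3 = True, x4 = True, x5 = True, x6 = False, x7 = False, x8 = False, x9 = True

Check each clause:
  1. {x5, x1, x3} — x1 is true.
  2. {x3, ¬x5, x2} — x3 is true.
  3. {x2, ¬x9, ¬x8} — ¬x8 is true.
  4. {x8, ¬x2} — ¬x2 is true.
  5. {¬x1, x9} — x9 is true.
  6. {¬x8, ¬x6} — ¬x8 is true.
  7. {¬x9, x5} — x5 is true.
  8. {¬x5, x6, x9} — x9 is true.
  9. {x9, ¬x8, x7} — ¬x8 is true.
  10. {x7, x2, ¬x8} — ¬x8 is true.
  11. {¬x5, ¬x6} — ¬x6 is true.
  12. {¬x2, ¬x3} — ¬x2 is true.
  13. {x5, ¬x8} — ¬x8 is true.
  14. {¬x8, ¬x6, ¬x9} — ¬x8 is true.
  15. {x7, x4} — x4 is true.
  16. {x7, ¬x8} — ¬x8 is true.
  17. {x6, x3} — x3 is true.
  18. {¬x9, ¬x7} — ¬x7 is true.
  19. {¬x8, x9} — ¬x8 is true.
  20. {x8, x6, x5} — x5 is true.
  21. {¬x6, x7, x2} — ¬x6 is true.
  22. {¬x7, x3} — ¬x7 is true.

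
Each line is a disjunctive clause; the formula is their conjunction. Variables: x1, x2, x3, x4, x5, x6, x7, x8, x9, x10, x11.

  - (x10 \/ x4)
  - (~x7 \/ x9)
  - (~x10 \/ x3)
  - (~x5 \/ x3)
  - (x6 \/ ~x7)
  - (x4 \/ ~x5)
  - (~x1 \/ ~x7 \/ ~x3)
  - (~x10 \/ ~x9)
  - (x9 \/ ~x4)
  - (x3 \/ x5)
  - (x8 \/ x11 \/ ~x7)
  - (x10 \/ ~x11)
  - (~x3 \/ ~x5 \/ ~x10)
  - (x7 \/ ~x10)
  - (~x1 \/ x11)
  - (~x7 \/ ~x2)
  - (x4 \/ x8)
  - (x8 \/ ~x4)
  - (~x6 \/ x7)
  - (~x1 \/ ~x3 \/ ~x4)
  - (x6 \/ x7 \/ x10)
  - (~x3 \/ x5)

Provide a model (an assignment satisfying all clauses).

x1=F, x2=F, x3=T, x4=T, x5=T, x6=T, x7=T, x8=T, x9=T, x10=F, x11=F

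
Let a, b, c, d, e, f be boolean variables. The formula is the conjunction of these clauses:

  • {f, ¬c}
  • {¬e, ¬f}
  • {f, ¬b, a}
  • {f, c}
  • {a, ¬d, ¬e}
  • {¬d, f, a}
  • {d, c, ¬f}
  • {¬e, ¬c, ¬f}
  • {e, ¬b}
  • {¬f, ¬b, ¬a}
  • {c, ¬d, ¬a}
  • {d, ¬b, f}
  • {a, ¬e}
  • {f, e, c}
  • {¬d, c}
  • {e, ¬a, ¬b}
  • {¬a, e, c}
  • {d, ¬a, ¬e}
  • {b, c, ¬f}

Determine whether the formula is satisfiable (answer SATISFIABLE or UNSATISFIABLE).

Branch on a: take a = False.
  then e is forced to False.
  then b is forced to False.
Set c = True and propagate.
  then f is forced to True.
d is now unconstrained; take d = False.
So a=0  b=0  c=1  d=0  e=0  f=1 is a satisfying assignment.

SATISFIABLE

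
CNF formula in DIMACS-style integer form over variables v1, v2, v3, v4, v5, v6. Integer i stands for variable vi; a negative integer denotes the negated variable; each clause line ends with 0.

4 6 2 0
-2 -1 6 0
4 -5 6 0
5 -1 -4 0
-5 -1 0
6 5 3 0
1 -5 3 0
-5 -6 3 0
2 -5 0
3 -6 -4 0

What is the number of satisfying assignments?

Split on v5, then v6.
  v5=T, v6=T: remaining (v1,v2,v3,v4) ∈ {(F,T,T,F); (F,T,T,T)} — 2.
  v5=T, v6=F: remaining (v1,v2,v3,v4) ∈ {(F,T,T,T)} — 1.
  v5=F, v6=T: v2 free; 5 ways for (v1,v3,v4) × 2^1 = 10.
  v5=F, v6=F: remaining (v1,v2,v3,v4) ∈ {(F,F,T,T); (F,T,T,F); (F,T,T,T)} — 3.
Total: 2 + 1 + 10 + 3 = 16.

16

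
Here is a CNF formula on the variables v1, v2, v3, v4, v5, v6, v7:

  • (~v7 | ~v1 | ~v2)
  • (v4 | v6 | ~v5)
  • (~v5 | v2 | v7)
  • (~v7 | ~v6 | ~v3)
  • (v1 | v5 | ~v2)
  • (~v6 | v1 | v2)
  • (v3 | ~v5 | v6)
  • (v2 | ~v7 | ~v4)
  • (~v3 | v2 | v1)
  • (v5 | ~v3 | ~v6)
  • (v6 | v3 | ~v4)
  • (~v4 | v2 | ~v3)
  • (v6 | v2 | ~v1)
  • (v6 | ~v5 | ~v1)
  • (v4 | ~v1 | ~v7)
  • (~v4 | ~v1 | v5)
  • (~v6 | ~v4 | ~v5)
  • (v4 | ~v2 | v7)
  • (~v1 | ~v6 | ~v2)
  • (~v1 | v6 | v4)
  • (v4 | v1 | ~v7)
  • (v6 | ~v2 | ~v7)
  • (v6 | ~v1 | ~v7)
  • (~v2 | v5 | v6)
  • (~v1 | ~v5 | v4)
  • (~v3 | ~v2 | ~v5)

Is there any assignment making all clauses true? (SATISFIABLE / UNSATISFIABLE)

Set v1 = False and propagate.
Branch on v2: take v2 = False.
  then v6 is forced to False.
  then v3 is forced to False.
  then v5 is forced to False.
  then v4 is forced to False.
  then v7 is forced to False.
So v1=0, v2=0, v3=0, v4=0, v5=0, v6=0, v7=0 is a satisfying assignment.

SATISFIABLE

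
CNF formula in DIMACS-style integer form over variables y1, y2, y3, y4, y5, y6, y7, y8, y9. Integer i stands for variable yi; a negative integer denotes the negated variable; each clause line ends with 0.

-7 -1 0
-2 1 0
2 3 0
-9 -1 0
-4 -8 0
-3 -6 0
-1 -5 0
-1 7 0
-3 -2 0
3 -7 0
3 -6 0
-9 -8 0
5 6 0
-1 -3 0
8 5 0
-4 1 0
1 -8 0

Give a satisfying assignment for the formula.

y1=False  y2=False  y3=True  y4=False  y5=True  y6=False  y7=False  y8=False  y9=False

Check each clause:
  1. {¬y1, ¬y7} — ¬y7 is true.
  2. {y1, ¬y2} — ¬y2 is true.
  3. {y2, y3} — y3 is true.
  4. {¬y9, ¬y1} — ¬y1 is true.
  5. {¬y4, ¬y8} — ¬y8 is true.
  6. {¬y6, ¬y3} — ¬y6 is true.
  7. {¬y1, ¬y5} — ¬y1 is true.
  8. {¬y1, y7} — ¬y1 is true.
  9. {¬y3, ¬y2} — ¬y2 is true.
  10. {y3, ¬y7} — ¬y7 is true.
  11. {y3, ¬y6} — ¬y6 is true.
  12. {¬y9, ¬y8} — ¬y8 is true.
  13. {y6, y5} — y5 is true.
  14. {¬y3, ¬y1} — ¬y1 is true.
  15. {y5, y8} — y5 is true.
  16. {y1, ¬y4} — ¬y4 is true.
  17. {¬y8, y1} — ¬y8 is true.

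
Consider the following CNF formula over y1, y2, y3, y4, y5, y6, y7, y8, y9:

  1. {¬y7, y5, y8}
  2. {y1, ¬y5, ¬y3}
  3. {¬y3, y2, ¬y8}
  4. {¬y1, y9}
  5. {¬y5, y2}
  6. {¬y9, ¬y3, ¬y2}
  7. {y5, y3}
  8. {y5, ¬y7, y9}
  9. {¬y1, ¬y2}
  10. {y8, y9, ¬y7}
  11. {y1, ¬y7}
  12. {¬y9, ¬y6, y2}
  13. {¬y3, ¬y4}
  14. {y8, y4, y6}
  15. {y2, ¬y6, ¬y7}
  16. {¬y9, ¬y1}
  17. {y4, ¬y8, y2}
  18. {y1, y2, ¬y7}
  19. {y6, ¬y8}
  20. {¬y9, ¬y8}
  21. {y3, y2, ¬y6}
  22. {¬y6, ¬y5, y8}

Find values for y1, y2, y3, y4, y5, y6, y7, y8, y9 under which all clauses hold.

y1=False, y2=False, y3=True, y4=False, y5=False, y6=True, y7=False, y8=False, y9=False

Check each clause:
  1. {y8, ¬y7, y5} — ¬y7 is true.
  2. {¬y3, ¬y5, y1} — ¬y5 is true.
  3. {y2, ¬y3, ¬y8} — ¬y8 is true.
  4. {¬y1, y9} — ¬y1 is true.
  5. {y2, ¬y5} — ¬y5 is true.
  6. {¬y2, ¬y3, ¬y9} — ¬y2 is true.
  7. {y5, y3} — y3 is true.
  8. {y5, y9, ¬y7} — ¬y7 is true.
  9. {¬y2, ¬y1} — ¬y2 is true.
  10. {¬y7, y8, y9} — ¬y7 is true.
  11. {¬y7, y1} — ¬y7 is true.
  12. {y2, ¬y6, ¬y9} — ¬y9 is true.
  13. {¬y4, ¬y3} — ¬y4 is true.
  14. {y8, y4, y6} — y6 is true.
  15. {¬y6, y2, ¬y7} — ¬y7 is true.
  16. {¬y1, ¬y9} — ¬y1 is true.
  17. {y2, y4, ¬y8} — ¬y8 is true.
  18. {y1, ¬y7, y2} — ¬y7 is true.
  19. {¬y8, y6} — ¬y8 is true.
  20. {¬y9, ¬y8} — ¬y8 is true.
  21. {y2, ¬y6, y3} — y3 is true.
  22. {y8, ¬y5, ¬y6} — ¬y5 is true.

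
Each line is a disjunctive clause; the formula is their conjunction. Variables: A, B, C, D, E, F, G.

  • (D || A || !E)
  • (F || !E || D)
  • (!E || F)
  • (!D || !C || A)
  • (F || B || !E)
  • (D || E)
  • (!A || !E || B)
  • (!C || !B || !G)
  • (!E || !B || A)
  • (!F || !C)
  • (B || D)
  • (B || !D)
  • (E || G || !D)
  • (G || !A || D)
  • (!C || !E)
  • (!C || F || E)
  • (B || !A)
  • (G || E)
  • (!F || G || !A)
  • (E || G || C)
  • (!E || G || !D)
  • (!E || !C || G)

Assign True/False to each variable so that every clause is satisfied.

A=True  B=True  C=False  D=False  E=True  F=True  G=True

Set A = True and propagate.
  then B is forced to True.
Try C = False.
The remaining clauses are satisfied by D = False, E = True, F = True, G = True.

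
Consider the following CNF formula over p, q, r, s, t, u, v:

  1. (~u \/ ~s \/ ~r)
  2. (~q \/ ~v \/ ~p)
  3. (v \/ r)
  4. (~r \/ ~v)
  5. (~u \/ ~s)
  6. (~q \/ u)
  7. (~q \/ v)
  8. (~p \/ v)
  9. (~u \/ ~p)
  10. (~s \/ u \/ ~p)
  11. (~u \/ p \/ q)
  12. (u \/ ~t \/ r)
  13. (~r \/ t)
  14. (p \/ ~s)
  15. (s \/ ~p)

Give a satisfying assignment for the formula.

Set p = False and propagate.
  then s is forced to False.
Set q = False and propagate.
  then u is forced to False.
The remaining clauses are satisfied by r = False, t = False, v = True.
Every clause has at least one true literal under this assignment.

p=False, q=False, r=False, s=False, t=False, u=False, v=True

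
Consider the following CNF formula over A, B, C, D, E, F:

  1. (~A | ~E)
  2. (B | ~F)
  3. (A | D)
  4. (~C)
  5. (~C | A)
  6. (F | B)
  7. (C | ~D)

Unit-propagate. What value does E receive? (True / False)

Unit clause (~C) sets C = False.
In (~D | C), C is now false; ~D must hold, so D = False.
(A | D) with D = False leaves only A, so A = True.
(~E | ~A) with A = True leaves only ~E, so E = False.

False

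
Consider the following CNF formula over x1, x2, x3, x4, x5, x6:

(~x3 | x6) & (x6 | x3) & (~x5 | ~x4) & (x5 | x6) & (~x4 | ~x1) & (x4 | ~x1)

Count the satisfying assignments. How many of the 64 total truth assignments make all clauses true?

12

Case analysis on x4 and x6:
  x4=T, x6=T: remaining (x1,x2,x3,x5) ∈ {(F,F,F,F); (F,F,T,F); (F,T,F,F); (F,T,T,F)} — 4.
  x4=T, x6=F: a clause becomes empty — 0.
  x4=F, x6=T: forces x1=F; x2, x3, x5 free → 2^3 = 8.
  x4=F, x6=F: a clause becomes empty — 0.
Total: 4 + 0 + 8 + 0 = 12.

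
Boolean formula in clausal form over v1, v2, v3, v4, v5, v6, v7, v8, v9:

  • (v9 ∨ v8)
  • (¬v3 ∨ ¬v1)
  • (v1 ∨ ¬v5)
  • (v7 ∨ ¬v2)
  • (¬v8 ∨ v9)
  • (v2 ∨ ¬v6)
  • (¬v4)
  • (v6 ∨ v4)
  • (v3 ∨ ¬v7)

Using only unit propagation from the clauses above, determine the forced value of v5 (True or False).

False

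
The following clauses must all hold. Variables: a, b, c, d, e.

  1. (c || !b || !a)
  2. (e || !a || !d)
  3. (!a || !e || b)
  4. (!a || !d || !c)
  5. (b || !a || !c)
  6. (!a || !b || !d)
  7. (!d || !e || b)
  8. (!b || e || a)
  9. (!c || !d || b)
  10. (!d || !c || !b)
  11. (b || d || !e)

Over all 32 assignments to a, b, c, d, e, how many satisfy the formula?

Split on b, then a.
  b=1, a=1: remaining (c,d,e) ∈ {(1,0,0); (1,0,1)} — 2.
  b=1, a=0: remaining (c,d,e) ∈ {(0,0,1); (0,1,1); (1,0,1)} — 3.
  b=0, a=1: remaining (c,d,e) ∈ {(0,0,0)} — 1.
  b=0, a=0: remaining (c,d,e) ∈ {(0,0,0); (0,1,0); (1,0,0)} — 3.
Total: 2 + 3 + 1 + 3 = 9.

9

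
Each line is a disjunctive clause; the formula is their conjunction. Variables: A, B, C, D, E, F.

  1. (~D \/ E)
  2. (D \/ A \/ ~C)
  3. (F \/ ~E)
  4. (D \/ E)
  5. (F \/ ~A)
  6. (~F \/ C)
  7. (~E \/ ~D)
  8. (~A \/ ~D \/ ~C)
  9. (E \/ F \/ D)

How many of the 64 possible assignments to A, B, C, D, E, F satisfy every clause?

2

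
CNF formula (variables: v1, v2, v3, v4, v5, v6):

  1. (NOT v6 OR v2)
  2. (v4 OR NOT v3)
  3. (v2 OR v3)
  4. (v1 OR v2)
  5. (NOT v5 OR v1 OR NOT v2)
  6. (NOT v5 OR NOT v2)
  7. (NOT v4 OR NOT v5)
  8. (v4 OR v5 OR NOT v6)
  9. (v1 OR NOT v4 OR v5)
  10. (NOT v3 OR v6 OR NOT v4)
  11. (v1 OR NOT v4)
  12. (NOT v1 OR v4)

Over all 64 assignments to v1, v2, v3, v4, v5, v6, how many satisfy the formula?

4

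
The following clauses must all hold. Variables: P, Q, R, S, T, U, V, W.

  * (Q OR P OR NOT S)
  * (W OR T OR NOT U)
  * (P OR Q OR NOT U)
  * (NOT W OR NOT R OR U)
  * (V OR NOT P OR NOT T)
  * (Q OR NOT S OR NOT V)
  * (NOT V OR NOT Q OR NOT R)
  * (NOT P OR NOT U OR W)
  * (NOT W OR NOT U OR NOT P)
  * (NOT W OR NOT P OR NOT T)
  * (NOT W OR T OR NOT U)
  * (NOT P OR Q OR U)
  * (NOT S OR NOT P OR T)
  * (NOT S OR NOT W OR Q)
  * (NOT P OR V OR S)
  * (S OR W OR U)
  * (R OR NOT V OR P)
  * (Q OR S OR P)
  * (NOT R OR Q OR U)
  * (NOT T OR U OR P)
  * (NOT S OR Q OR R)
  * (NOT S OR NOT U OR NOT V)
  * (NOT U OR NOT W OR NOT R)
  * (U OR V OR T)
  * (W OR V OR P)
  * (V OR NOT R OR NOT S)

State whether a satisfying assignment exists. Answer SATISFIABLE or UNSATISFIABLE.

SATISFIABLE

Branch on P: take P = False.
Branch on Q: take Q = True.
Branch on R: take R = False.
  then V is forced to False.
  then W is forced to True.
For the remaining variables, S = False, T = True, U = True works.
So P=F, Q=T, R=F, S=F, T=T, U=T, V=F, W=T is a satisfying assignment.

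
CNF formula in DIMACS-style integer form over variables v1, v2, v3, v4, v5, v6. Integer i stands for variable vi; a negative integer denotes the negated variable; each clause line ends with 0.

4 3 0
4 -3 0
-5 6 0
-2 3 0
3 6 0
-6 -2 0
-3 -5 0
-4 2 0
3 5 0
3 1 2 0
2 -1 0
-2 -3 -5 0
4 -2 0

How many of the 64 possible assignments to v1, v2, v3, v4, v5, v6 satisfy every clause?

Satisfying assignments:
  v1=F v2=T v3=T v4=T v5=F v6=F
  v1=T v2=T v3=T v4=T v5=F v6=F
Count: 2.

2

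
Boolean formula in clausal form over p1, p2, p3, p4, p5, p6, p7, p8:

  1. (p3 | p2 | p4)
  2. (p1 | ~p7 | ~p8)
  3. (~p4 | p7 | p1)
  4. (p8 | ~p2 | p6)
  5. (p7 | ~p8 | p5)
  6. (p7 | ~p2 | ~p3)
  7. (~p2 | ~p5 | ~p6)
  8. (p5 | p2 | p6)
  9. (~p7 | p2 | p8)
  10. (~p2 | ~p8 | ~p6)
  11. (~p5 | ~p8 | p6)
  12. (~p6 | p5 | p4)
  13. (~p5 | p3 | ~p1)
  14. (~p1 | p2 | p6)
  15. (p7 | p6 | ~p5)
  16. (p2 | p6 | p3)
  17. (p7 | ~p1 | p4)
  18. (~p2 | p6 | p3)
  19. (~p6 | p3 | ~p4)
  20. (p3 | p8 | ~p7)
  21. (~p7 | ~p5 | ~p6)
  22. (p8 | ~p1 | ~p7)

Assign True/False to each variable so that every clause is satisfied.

p1=T, p2=F, p3=T, p4=T, p5=F, p6=T, p7=T, p8=T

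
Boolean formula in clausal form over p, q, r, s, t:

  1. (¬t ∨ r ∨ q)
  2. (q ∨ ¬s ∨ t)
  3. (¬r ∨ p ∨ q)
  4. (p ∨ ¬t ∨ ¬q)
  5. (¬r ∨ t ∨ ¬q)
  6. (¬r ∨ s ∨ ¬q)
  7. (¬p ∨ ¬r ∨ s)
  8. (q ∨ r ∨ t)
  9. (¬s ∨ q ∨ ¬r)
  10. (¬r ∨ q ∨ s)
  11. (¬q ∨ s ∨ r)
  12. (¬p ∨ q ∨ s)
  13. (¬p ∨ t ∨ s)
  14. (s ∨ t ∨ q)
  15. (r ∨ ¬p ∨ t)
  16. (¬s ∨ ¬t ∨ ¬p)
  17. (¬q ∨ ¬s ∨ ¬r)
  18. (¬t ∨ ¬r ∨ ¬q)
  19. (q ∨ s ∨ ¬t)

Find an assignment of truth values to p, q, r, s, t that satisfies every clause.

Set p = False and propagate.
For the remaining variables, q = True, r = False, s = True, t = False works.
Every clause has at least one true literal under this assignment.
Check each clause:
  1. (q ∨ ¬t ∨ r) — q is true.
  2. (¬s ∨ q ∨ t) — q is true.
  3. (q ∨ ¬r ∨ p) — q is true.
  4. (¬q ∨ p ∨ ¬t) — ¬t is true.
  5. (t ∨ ¬q ∨ ¬r) — ¬r is true.
  6. (¬r ∨ ¬q ∨ s) — s is true.
  7. (s ∨ ¬r ∨ ¬p) — s is true.
  8. (q ∨ r ∨ t) — q is true.
  9. (¬r ∨ ¬s ∨ q) — q is true.
  10. (s ∨ ¬r ∨ q) — q is true.
  11. (s ∨ ¬q ∨ r) — s is true.
  12. (s ∨ q ∨ ¬p) — q is true.
  13. (¬p ∨ s ∨ t) — s is true.
  14. (t ∨ q ∨ s) — q is true.
  15. (¬p ∨ t ∨ r) — ¬p is true.
  16. (¬t ∨ ¬p ∨ ¬s) — ¬t is true.
  17. (¬q ∨ ¬s ∨ ¬r) — ¬r is true.
  18. (¬t ∨ ¬q ∨ ¬r) — ¬t is true.
  19. (q ∨ s ∨ ¬t) — q is true.

p=F, q=T, r=F, s=T, t=F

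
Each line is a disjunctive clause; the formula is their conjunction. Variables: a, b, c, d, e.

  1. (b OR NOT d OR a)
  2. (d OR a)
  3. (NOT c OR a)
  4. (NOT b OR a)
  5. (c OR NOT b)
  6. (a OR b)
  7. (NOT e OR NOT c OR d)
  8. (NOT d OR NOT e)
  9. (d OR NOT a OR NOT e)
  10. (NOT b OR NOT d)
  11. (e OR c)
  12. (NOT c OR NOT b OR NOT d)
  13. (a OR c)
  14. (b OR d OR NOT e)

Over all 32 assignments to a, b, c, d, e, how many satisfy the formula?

The models are:
  a=T b=F c=T d=F e=F
  a=T b=F c=T d=T e=F
  a=T b=T c=T d=F e=F
That's 3 in total.

3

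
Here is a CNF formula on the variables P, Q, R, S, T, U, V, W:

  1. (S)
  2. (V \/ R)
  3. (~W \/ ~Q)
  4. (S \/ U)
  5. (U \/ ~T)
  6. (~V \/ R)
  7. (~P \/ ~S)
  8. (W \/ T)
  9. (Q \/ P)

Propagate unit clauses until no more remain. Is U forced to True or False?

(S) is a unit clause: S = True.
From (~P \/ ~S) and S = True: P = False.
(Q \/ P): since P = False, the clause reduces to (Q). Q = True.
In (~Q \/ ~W), ~Q is now false; ~W must hold, so W = False.
(W \/ T) with W = False leaves only T, so T = True.
In (U \/ ~T), ~T is now false; U must hold, so U = True.

True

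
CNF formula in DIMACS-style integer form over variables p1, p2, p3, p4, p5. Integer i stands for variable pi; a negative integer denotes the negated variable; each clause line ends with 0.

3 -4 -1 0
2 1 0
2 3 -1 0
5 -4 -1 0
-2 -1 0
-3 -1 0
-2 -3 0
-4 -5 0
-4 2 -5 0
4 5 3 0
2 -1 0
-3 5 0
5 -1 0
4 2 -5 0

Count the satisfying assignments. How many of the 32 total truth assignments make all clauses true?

2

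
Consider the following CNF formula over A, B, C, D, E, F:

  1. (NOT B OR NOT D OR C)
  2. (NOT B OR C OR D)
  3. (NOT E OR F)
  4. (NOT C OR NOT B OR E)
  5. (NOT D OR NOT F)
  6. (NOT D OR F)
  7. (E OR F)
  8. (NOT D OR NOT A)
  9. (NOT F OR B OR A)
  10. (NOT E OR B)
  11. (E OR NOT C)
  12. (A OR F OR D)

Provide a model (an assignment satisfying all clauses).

A=F, B=T, C=T, D=F, E=T, F=T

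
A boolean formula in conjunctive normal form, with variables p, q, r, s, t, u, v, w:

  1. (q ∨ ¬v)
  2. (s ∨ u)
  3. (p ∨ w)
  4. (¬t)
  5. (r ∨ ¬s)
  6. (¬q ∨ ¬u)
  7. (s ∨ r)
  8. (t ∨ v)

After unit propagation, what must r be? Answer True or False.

True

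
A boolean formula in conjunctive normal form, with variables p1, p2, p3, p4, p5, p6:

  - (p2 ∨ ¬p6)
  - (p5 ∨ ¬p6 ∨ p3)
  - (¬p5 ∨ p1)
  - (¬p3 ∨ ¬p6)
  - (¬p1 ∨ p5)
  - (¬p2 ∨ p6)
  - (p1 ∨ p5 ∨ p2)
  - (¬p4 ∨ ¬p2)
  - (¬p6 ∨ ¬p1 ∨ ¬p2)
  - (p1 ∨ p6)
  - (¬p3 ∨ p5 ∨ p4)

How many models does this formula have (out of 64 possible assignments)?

The models are:
  p1=1 p2=0 p3=0 p4=0 p5=1 p6=0
  p1=1 p2=0 p3=0 p4=1 p5=1 p6=0
  p1=1 p2=0 p3=1 p4=0 p5=1 p6=0
  p1=1 p2=0 p3=1 p4=1 p5=1 p6=0
Count: 4.

4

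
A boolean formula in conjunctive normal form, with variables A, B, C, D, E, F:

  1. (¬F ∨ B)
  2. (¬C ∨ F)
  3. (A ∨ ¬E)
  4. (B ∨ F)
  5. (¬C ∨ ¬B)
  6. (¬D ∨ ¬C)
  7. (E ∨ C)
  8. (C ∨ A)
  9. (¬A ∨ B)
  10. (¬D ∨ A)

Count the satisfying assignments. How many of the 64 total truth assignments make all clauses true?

Satisfying assignments:
  A=1 B=1 C=0 D=0 E=1 F=0
  A=1 B=1 C=0 D=0 E=1 F=1
  A=1 B=1 C=0 D=1 E=1 F=0
  A=1 B=1 C=0 D=1 E=1 F=1
That's 4 in total.

4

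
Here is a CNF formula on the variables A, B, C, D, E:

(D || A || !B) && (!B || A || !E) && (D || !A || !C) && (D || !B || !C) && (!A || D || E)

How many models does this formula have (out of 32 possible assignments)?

20

Split on A, then D.
  A=T, D=T: B, C, E free → 2^3 = 8.
  A=T, D=F: remaining (B,C,E) ∈ {(F,F,T); (T,F,T)} — 2.
  A=F, D=T: C free; 3 ways for (B,E) × 2^1 = 6.
  A=F, D=F: remaining (B,C,E) ∈ {(F,F,F); (F,F,T); (F,T,F); (F,T,T)} — 4.
Total: 8 + 2 + 6 + 4 = 20.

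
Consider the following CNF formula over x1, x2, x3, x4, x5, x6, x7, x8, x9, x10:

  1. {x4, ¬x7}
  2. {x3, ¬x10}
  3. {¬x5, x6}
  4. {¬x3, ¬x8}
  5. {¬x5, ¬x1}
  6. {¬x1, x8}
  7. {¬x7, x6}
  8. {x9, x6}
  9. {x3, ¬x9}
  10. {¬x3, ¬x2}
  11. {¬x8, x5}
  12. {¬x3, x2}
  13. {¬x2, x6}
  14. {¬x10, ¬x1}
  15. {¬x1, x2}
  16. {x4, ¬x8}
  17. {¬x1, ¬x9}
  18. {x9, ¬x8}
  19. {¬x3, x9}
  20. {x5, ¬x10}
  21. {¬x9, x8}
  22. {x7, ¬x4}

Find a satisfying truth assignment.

x1 = False, x2 = False, x3 = False, x4 = False, x5 = True, x6 = True, x7 = False, x8 = False, x9 = False, x10 = False

Check each clause:
  1. {x4, ¬x7} — ¬x7 is true.
  2. {¬x10, x3} — ¬x10 is true.
  3. {x6, ¬x5} — x6 is true.
  4. {¬x8, ¬x3} — ¬x8 is true.
  5. {¬x1, ¬x5} — ¬x1 is true.
  6. {x8, ¬x1} — ¬x1 is true.
  7. {¬x7, x6} — ¬x7 is true.
  8. {x9, x6} — x6 is true.
  9. {x3, ¬x9} — ¬x9 is true.
  10. {¬x3, ¬x2} — ¬x3 is true.
  11. {x5, ¬x8} — ¬x8 is true.
  12. {x2, ¬x3} — ¬x3 is true.
  13. {x6, ¬x2} — ¬x2 is true.
  14. {¬x10, ¬x1} — ¬x10 is true.
  15. {x2, ¬x1} — ¬x1 is true.
  16. {¬x8, x4} — ¬x8 is true.
  17. {¬x1, ¬x9} — ¬x1 is true.
  18. {¬x8, x9} — ¬x8 is true.
  19. {¬x3, x9} — ¬x3 is true.
  20. {¬x10, x5} — x5 is true.
  21. {¬x9, x8} — ¬x9 is true.
  22. {x7, ¬x4} — ¬x4 is true.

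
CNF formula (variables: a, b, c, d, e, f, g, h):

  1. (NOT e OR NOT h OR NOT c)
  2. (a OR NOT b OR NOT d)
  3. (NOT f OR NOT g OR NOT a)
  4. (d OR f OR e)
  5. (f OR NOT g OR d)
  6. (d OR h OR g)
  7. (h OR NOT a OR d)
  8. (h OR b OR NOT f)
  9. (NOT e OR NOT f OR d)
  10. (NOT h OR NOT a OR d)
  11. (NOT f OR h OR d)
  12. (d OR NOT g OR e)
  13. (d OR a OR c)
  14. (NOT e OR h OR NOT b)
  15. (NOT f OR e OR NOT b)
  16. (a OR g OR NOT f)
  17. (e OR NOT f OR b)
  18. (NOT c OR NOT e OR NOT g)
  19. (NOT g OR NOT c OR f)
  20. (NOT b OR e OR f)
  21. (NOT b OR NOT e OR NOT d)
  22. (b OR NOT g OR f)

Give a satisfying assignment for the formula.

a = False, b = False, c = False, d = True, e = True, f = False, g = False, h = False

Check each clause:
  1. (NOT e OR NOT h OR NOT c) — NOT h is true.
  2. (a OR NOT b OR NOT d) — NOT b is true.
  3. (NOT g OR NOT f OR NOT a) — NOT g is true.
  4. (f OR d OR e) — d is true.
  5. (d OR f OR NOT g) — NOT g is true.
  6. (g OR h OR d) — d is true.
  7. (h OR NOT a OR d) — d is true.
  8. (h OR NOT f OR b) — NOT f is true.
  9. (NOT f OR d OR NOT e) — NOT f is true.
  10. (NOT h OR d OR NOT a) — NOT h is true.
  11. (d OR h OR NOT f) — NOT f is true.
  12. (d OR e OR NOT g) — NOT g is true.
  13. (a OR d OR c) — d is true.
  14. (h OR NOT b OR NOT e) — NOT b is true.
  15. (e OR NOT f OR NOT b) — NOT f is true.
  16. (g OR a OR NOT f) — NOT f is true.
  17. (NOT f OR e OR b) — NOT f is true.
  18. (NOT g OR NOT c OR NOT e) — NOT g is true.
  19. (NOT g OR NOT c OR f) — NOT g is true.
  20. (e OR f OR NOT b) — e is true.
  21. (NOT d OR NOT b OR NOT e) — NOT b is true.
  22. (f OR b OR NOT g) — NOT g is true.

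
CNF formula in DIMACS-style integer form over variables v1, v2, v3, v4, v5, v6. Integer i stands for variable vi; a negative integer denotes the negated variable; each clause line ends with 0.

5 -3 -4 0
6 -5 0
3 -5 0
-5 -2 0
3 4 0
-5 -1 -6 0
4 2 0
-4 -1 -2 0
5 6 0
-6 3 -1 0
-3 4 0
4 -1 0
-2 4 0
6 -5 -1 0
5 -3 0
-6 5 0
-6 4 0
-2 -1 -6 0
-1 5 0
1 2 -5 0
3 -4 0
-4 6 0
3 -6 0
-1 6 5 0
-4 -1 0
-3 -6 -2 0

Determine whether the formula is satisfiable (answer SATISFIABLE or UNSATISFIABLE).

v5 = True:
  propagation gives v6=True, v3=True, v2=False, v1=False; an empty clause results — contradiction.
v5 = False:
  propagation gives v6=True; an empty clause results — contradiction.
Every branch closes, so no satisfying assignment exists.

UNSATISFIABLE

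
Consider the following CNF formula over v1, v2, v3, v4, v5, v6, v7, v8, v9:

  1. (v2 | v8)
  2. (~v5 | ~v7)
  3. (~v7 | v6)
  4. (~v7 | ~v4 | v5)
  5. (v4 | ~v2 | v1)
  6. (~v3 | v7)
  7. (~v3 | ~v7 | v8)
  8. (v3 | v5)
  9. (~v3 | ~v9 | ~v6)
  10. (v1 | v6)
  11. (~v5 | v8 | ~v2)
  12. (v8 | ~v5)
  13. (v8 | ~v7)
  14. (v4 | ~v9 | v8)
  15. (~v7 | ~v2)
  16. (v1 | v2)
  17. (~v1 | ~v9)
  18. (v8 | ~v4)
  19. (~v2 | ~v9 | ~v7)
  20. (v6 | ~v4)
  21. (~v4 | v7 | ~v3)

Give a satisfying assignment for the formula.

v8 occurs only positively in the remaining clauses — set v8 = True.
v9 occurs only negated in the remaining clauses — set v9 = False.
Try v1 = True.
Try v2 = True.
  then v7 is forced to False.
  then v3 is forced to False.
  then v5 is forced to True.
The remaining clauses are satisfied by v4 = False, v6 = False.
Every clause has at least one true literal under this assignment.

v1=T, v2=T, v3=F, v4=F, v5=T, v6=F, v7=F, v8=T, v9=F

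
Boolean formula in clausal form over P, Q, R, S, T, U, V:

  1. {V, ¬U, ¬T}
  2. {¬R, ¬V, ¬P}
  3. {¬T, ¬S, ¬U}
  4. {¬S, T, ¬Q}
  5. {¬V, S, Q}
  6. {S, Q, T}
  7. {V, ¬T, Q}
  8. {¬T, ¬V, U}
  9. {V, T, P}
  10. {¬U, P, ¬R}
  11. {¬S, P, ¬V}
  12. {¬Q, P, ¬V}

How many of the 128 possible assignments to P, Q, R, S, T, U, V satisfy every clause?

Case analysis on V and T:
  V=T, T=T: remaining (P,Q,R,S,U) ∈ {(T,T,F,F,T)} — 1.
  V=T, T=F: remaining (P,Q,R,S,U) ∈ {(T,F,F,T,F); (T,F,F,T,T); (T,T,F,F,F); (T,T,F,F,T)} — 4.
  V=F, T=T: forces Q=T; U=F; P, R, S free → 2^3 = 8.
  V=F, T=F: R, U free; 2 ways for (P,Q,S) × 2^2 = 8.
Total: 1 + 4 + 8 + 8 = 21.

21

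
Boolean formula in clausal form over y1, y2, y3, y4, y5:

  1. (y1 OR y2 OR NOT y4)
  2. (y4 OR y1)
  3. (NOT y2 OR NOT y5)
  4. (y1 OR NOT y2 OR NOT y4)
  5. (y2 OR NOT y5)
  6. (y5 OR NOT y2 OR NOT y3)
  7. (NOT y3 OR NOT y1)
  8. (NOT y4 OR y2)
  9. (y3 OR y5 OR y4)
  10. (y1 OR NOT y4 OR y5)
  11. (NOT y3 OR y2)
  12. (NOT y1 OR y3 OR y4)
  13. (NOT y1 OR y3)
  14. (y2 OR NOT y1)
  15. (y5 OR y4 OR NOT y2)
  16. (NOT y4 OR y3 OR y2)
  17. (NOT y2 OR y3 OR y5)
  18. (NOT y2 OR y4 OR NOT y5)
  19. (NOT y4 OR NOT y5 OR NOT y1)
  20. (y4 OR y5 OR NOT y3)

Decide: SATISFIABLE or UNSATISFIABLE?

y2 = True:
  propagation gives y5=False, y3=False; an empty clause results — contradiction.
y2 = False:
  propagation gives y5=False, y4=False, y1=True; an empty clause results — contradiction.
Every branch closes, so no satisfying assignment exists.

UNSATISFIABLE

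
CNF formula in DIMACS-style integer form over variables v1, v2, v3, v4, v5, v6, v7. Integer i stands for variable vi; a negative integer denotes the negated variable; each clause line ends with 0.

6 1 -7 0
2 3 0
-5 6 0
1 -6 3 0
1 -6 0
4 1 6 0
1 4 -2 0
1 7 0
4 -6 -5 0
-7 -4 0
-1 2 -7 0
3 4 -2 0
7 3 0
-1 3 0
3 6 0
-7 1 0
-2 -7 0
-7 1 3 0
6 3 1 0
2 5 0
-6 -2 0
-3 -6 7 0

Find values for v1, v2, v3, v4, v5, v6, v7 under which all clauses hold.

v1 = T, v2 = T, v3 = T, v4 = T, v5 = F, v6 = F, v7 = F

Try v1 = True.
  then v3 is forced to True.
Branch on v2: take v2 = True.
  then v7 is forced to False.
  then v6 is forced to False.
  then v5 is forced to False.
v4 is now unconstrained; take v4 = True.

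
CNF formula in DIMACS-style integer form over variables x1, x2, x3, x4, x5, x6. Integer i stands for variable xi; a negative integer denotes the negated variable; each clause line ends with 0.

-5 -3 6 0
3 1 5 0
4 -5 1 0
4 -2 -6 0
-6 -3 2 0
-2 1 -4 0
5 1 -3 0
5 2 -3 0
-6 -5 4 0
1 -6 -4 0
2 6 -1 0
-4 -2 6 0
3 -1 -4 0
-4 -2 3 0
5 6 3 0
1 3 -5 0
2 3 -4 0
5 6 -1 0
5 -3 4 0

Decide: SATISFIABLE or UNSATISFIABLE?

SATISFIABLE

Branch on x1: take x1 = True.
Try x2 = True.
Branch on x3: take x3 = False.
  then x4 is forced to False.
  then x6 is forced to False.
  then x5 is forced to True.
So x1 = T  x2 = T  x3 = F  x4 = F  x5 = T  x6 = F is a satisfying assignment.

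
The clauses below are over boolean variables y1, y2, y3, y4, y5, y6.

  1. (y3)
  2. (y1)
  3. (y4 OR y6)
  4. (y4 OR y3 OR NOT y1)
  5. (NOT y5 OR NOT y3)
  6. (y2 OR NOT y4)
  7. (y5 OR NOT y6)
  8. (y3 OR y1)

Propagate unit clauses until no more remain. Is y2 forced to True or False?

True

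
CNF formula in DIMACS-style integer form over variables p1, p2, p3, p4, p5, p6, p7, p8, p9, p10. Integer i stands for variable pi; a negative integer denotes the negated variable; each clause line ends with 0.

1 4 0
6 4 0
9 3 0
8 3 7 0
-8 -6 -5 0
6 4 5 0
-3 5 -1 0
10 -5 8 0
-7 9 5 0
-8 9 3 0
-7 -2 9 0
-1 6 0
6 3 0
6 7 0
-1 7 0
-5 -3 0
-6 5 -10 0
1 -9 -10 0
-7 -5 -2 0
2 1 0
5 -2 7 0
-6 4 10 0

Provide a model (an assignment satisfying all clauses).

Pure literal: p4 appears only positively; assign p4 = True.
Branch on p1: take p1 = True.
  then p6 is forced to True.
  then p7 is forced to True.
Branch on p2: take p2 = False.
Branch on p3: take p3 = False.
  then p9 is forced to True.
For the remaining variables, p5 = False, p8 = False, p10 = False works.
Check each clause:
  1. (p4 \/ p1) — p1 is true.
  2. (p6 \/ p4) — p4 is true.
  3. (p3 \/ p9) — p9 is true.
  4. (p3 \/ p7 \/ p8) — p7 is true.
  5. (~p8 \/ ~p5 \/ ~p6) — ~p8 is true.
  6. (p6 \/ p4 \/ p5) — p4 is true.
  7. (~p1 \/ p5 \/ ~p3) — ~p3 is true.
  8. (~p5 \/ p10 \/ p8) — ~p5 is true.
  9. (p5 \/ ~p7 \/ p9) — p9 is true.
  10. (p9 \/ p3 \/ ~p8) — ~p8 is true.
  11. (p9 \/ ~p2 \/ ~p7) — ~p2 is true.
  12. (p6 \/ ~p1) — p6 is true.
  13. (p3 \/ p6) — p6 is true.
  14. (p6 \/ p7) — p6 is true.
  15. (p7 \/ ~p1) — p7 is true.
  16. (~p5 \/ ~p3) — ~p5 is true.
  17. (~p6 \/ ~p10 \/ p5) — ~p10 is true.
  18. (p1 \/ ~p9 \/ ~p10) — p1 is true.
  19. (~p5 \/ ~p7 \/ ~p2) — ~p5 is true.
  20. (p2 \/ p1) — p1 is true.
  21. (p7 \/ p5 \/ ~p2) — ~p2 is true.
  22. (p10 \/ p4 \/ ~p6) — p4 is true.

p1=1, p2=0, p3=0, p4=1, p5=0, p6=1, p7=1, p8=0, p9=1, p10=0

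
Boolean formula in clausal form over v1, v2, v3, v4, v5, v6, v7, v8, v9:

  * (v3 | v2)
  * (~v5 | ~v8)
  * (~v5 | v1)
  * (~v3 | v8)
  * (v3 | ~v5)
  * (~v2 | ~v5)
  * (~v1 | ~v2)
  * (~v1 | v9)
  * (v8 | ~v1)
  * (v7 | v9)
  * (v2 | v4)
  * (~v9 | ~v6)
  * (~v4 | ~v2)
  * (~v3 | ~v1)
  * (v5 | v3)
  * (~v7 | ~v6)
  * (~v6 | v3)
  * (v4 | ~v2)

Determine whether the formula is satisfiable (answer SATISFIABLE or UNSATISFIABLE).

Pure literal: v6 appears only negated; assign v6 = False.
Try v1 = False.
  then v5 is forced to False.
  then v3 is forced to True.
  then v8 is forced to True.
The remaining clauses are satisfied by v2 = False, v4 = True, v7 = False, v9 = True.
So v1=False, v2=False, v3=True, v4=True, v5=False, v6=False, v7=False, v8=True, v9=True is a satisfying assignment.

SATISFIABLE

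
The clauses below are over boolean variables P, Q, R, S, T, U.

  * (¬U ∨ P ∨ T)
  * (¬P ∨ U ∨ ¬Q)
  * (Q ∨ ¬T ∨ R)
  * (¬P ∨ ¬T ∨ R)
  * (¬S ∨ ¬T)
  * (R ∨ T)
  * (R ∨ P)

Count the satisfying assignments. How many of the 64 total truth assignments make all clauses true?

17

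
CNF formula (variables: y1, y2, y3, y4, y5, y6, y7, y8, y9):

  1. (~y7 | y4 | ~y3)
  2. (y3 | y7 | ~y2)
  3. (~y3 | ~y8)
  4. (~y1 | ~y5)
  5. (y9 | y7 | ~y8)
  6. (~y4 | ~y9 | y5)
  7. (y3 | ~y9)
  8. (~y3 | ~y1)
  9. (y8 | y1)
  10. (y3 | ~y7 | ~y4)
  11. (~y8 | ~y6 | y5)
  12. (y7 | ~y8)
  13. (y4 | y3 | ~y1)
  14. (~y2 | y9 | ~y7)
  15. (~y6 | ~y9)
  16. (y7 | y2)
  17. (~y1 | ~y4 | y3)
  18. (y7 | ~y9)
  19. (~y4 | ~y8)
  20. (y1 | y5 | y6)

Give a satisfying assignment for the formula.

y1=F, y2=F, y3=F, y4=F, y5=T, y6=T, y7=T, y8=T, y9=F

Branch on y1: take y1 = False.
  then y8 is forced to True.
  then y3 is forced to False.
  then y9 is forced to False.
  then y7 is forced to True.
  then y4 is forced to False.
  then y2 is forced to False.
Try y5 = True.
y6 is now unconstrained; take y6 = True.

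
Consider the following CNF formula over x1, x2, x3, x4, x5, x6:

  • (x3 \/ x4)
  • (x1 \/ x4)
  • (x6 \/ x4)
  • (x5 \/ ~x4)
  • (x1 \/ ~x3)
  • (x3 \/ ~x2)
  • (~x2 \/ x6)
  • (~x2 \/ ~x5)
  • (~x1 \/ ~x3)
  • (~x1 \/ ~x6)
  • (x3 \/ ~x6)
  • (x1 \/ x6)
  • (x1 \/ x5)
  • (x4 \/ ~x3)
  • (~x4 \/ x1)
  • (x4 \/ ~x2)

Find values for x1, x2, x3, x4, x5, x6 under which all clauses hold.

x2 occurs only negated in the remaining clauses — set x2 = False.
Set x1 = True and propagate.
  then x3 is forced to False.
  then x4 is forced to True.
  then x5 is forced to True.
  then x6 is forced to False.
Every clause has at least one true literal under this assignment.

x1=True, x2=False, x3=False, x4=True, x5=True, x6=False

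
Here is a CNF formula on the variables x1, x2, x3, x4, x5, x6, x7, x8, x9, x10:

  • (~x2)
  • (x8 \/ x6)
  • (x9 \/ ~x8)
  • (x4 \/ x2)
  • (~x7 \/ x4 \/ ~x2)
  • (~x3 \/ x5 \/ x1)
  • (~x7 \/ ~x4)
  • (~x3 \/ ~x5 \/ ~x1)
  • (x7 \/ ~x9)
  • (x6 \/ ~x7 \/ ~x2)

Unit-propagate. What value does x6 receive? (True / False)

True

Unit clause (~x2) sets x2 = False.
In (x2 \/ x4), x2 is now false; x4 must hold, so x4 = True.
(~x4 \/ ~x7) with x4 = True leaves only ~x7, so x7 = False.
From (x7 \/ ~x9) and x7 = False: x9 = False.
(~x8 \/ x9): since x9 = False, the clause reduces to (~x8). x8 = False.
In (x6 \/ x8), x8 is now false; x6 must hold, so x6 = True.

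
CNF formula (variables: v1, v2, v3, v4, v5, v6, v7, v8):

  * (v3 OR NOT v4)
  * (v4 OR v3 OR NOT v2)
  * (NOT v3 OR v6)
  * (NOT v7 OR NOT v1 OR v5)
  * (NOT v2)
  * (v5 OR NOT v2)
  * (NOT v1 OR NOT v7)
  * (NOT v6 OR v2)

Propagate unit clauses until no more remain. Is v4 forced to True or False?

False

(NOT v2) stands alone — v2 = False.
From (NOT v6 OR v2) and v2 = False: v6 = False.
In (v6 OR NOT v3), v6 is now false; NOT v3 must hold, so v3 = False.
(NOT v4 OR v3) with v3 = False leaves only NOT v4, so v4 = False.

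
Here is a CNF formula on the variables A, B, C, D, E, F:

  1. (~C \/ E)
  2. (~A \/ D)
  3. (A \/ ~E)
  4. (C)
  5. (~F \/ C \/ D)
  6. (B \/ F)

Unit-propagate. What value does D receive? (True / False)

(C) stands alone — C = True.
(~C \/ E) with C = True leaves only E, so E = True.
(A \/ ~E): since E = True, the clause reduces to (A). A = True.
(D \/ ~A): since A = True, the clause reduces to (D). D = True.

True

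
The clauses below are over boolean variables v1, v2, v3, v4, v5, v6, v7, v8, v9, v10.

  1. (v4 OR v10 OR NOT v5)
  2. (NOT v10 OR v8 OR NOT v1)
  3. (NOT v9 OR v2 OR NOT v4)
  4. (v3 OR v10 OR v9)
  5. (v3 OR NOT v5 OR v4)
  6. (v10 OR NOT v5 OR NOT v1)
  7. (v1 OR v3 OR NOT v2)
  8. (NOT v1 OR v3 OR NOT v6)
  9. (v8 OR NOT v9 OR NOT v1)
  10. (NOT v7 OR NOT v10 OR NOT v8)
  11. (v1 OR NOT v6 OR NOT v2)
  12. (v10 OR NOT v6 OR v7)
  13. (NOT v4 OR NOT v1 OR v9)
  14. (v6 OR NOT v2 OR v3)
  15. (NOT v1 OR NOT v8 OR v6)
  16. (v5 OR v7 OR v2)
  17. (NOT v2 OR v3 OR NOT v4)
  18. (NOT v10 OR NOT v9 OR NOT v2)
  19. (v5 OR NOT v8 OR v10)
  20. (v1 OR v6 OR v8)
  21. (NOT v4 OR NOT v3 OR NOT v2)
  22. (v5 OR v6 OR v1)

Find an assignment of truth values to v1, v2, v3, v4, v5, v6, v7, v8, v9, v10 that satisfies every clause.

v1=1, v2=1, v3=1, v4=0, v5=0, v6=0, v7=0, v8=0, v9=0, v10=0

Try v1 = True.
Try v2 = True.
The remaining clauses are satisfied by v3 = True, v4 = False, v5 = False, v6 = False, v7 = False, v8 = False, v9 = False, v10 = False.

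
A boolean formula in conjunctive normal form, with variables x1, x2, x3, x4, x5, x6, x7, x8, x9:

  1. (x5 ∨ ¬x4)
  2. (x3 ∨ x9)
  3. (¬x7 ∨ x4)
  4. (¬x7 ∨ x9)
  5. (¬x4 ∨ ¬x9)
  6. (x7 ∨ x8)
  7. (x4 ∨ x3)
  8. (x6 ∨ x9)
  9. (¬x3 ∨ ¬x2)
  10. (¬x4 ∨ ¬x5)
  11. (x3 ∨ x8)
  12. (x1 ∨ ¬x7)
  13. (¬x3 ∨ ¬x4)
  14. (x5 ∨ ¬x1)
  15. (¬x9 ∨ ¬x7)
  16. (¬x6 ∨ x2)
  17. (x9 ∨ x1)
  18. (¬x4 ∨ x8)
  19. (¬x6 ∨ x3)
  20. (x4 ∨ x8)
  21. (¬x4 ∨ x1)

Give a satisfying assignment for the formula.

x8 occurs only positively in the remaining clauses — set x8 = True.
Branch on x1: take x1 = False.
  then x7 is forced to False.
  then x9 is forced to True.
  then x4 is forced to False.
  then x3 is forced to True.
  then x2 is forced to False.
  then x6 is forced to False.
x5 is now unconstrained; take x5 = False.
Check each clause:
  1. (¬x4 ∨ x5) — ¬x4 is true.
  2. (x9 ∨ x3) — x9 is true.
  3. (x4 ∨ ¬x7) — ¬x7 is true.
  4. (x9 ∨ ¬x7) — x9 is true.
  5. (¬x9 ∨ ¬x4) — ¬x4 is true.
  6. (x8 ∨ x7) — x8 is true.
  7. (x3 ∨ x4) — x3 is true.
  8. (x9 ∨ x6) — x9 is true.
  9. (¬x2 ∨ ¬x3) — ¬x2 is true.
  10. (¬x5 ∨ ¬x4) — ¬x5 is true.
  11. (x3 ∨ x8) — x8 is true.
  12. (¬x7 ∨ x1) — ¬x7 is true.
  13. (¬x3 ∨ ¬x4) — ¬x4 is true.
  14. (¬x1 ∨ x5) — ¬x1 is true.
  15. (¬x9 ∨ ¬x7) — ¬x7 is true.
  16. (¬x6 ∨ x2) — ¬x6 is true.
  17. (x1 ∨ x9) — x9 is true.
  18. (¬x4 ∨ x8) — x8 is true.
  19. (x3 ∨ ¬x6) — ¬x6 is true.
  20. (x8 ∨ x4) — x8 is true.
  21. (¬x4 ∨ x1) — ¬x4 is true.

x1=F, x2=F, x3=T, x4=F, x5=F, x6=F, x7=F, x8=T, x9=T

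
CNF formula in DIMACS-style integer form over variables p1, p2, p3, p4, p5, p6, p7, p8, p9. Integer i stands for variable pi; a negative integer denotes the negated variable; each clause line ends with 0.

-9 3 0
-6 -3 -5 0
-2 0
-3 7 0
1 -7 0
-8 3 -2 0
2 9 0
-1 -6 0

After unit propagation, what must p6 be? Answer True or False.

Unit clause (~p2) sets p2 = False.
(p9 | p2) with p2 = False leaves only p9, so p9 = True.
From (p3 | ~p9) and p9 = True: p3 = True.
In (~p3 | p7), ~p3 is now false; p7 must hold, so p7 = True.
(p1 | ~p7): since p7 = True, the clause reduces to (p1). p1 = True.
(~p1 | ~p6): since p1 = True, the clause reduces to (~p6). p6 = False.

False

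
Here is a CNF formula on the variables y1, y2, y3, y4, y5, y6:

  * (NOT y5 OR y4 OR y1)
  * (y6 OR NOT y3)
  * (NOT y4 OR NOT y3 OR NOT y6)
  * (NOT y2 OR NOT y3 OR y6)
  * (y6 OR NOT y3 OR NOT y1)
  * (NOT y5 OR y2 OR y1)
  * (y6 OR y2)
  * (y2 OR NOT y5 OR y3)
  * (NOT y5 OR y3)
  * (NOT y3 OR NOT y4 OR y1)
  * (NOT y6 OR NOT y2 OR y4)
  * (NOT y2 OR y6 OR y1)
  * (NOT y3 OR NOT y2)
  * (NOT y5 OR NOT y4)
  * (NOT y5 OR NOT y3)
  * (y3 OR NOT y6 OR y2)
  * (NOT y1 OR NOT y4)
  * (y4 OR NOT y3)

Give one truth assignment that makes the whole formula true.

y1 = 1  y2 = 1  y3 = 0  y4 = 0  y5 = 0  y6 = 0

y5 occurs only negated in the remaining clauses — set y5 = False.
Try y1 = True.
  then y4 is forced to False.
  then y3 is forced to False.
For the remaining variables, y2 = True, y6 = False works.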